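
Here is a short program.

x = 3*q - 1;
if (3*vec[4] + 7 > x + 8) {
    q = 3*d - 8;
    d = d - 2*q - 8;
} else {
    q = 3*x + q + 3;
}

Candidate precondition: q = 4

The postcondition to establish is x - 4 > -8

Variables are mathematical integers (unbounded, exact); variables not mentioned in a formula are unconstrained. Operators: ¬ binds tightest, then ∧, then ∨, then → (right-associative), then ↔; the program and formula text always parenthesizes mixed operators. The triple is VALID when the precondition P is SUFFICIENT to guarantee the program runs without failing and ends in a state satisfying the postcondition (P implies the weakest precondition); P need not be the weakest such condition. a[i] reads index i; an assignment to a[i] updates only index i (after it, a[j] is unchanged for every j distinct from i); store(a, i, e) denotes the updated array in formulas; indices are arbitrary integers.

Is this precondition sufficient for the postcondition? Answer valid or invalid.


Working backward. After the program, the postcondition x - 4 > -8 must hold; in canonical form it is x > -4.
Then branch requires x > -4; else branch requires x > -4.
Before the if: (3*vec[4] > x + 1 → x > -4) ∧ ((¬(3*vec[4] > x + 1)) → x > -4)
Before x := 3*q - 1: (3*vec[4] > 3*q → 3*q > -3) ∧ ((¬(3*vec[4] > 3*q)) → 3*q > -3)
The weakest precondition is (3*vec[4] > 3*q → 3*q > -3) ∧ ((¬(3*vec[4] > 3*q)) → 3*q > -3).
Check whether q = 4 implies it.
Every state satisfying the precondition satisfies the weakest precondition: the implication holds.
Answer: valid


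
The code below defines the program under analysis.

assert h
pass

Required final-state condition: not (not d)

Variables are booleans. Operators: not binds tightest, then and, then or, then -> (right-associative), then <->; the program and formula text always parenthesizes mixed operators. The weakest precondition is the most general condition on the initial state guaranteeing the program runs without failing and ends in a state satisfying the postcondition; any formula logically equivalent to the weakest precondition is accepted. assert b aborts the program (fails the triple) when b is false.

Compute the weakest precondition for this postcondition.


Working backward. After the program, the postcondition not (not d) must hold; in canonical form it is d.
Before skip: d
Before assert h: h and d
Answer: WP = h and d


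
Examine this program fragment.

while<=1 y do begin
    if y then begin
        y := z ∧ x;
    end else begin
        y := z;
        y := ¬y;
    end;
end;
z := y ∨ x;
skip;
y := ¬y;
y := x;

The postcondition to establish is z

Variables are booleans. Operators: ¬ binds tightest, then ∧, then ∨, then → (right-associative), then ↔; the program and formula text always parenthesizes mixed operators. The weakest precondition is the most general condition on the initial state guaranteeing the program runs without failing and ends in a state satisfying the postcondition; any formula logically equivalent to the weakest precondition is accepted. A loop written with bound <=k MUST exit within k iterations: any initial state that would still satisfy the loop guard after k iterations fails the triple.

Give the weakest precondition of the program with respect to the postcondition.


Working backward. After the program, z must hold.
Before y := x: z
Before y := ¬y: z
Before skip: z
Before z := y ∨ x: y ∨ x
Before the loop (bound <=1), unroll the exhaustion recursion (WP_0 = exit-now case; WP_j = one more guarded iteration, up to j = 1):
  WP_0: (¬y) ∧ (y ∨ x)
  WP_1: (y → ((y → ((¬(z ∧ x)) ∧ ((z ∧ x) ∨ x))) ∧ ((¬y) → (z ∧ ((¬z) ∨ x))))) ∧ ((¬y) → (y ∨ x))
So before the loop: (y → ((y → ((¬(z ∧ x)) ∧ ((z ∧ x) ∨ x))) ∧ ((¬y) → (z ∧ ((¬z) ∨ x))))) ∧ ((¬y) → (y ∨ x))
Answer: WP = (y → ((y → ((¬(z ∧ x)) ∧ ((z ∧ x) ∨ x))) ∧ ((¬y) → (z ∧ ((¬z) ∨ x))))) ∧ ((¬y) → (y ∨ x))


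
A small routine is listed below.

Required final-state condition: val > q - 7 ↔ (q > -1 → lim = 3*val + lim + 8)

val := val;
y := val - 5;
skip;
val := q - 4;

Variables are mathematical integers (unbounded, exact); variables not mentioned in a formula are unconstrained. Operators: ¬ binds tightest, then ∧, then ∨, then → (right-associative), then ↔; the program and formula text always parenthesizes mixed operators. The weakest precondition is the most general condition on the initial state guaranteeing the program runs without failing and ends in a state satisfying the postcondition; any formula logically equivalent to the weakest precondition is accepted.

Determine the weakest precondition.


Working backward. After the program, the postcondition val > q - 7 ↔ (q > -1 → lim = 3*val + lim + 8) must hold; in canonical form it is val > q - 7 ↔ (q > -1 → 3*val = -8).
Before val := q - 4: q > -1 → 3*q = 4
Before skip: q > -1 → 3*q = 4
Before y := val - 5: q > -1 → 3*q = 4
Before val := val: q > -1 → 3*q = 4
Answer: WP = q > -1 → 3*q = 4


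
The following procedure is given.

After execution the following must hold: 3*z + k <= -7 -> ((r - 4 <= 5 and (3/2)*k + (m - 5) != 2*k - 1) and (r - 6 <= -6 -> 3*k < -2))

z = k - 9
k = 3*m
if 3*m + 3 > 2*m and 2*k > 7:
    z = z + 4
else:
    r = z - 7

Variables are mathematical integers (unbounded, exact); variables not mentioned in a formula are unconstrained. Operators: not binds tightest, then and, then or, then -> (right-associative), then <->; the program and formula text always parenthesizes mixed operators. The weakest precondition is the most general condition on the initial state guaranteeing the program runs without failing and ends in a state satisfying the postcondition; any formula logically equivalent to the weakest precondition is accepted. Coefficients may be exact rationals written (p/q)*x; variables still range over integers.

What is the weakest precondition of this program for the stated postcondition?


Working backward. After the program, the postcondition 3*z + k <= -7 -> ((r - 4 <= 5 and (3/2)*k + (m - 5) != 2*k - 1) and (r - 6 <= -6 -> 3*k < -2)) must hold; in canonical form it is k + 3*z <= -7 -> (r <= 9 and m != (1/2)*k + 4 and (r <= 0 -> 3*k < -2)).
Then branch requires k + 3*z <= -19 -> (r <= 9 and m != (1/2)*k + 4 and (r <= 0 -> 3*k < -2)); else branch requires k + 3*z <= -7 -> (z <= 16 and m != (1/2)*k + 4 and (z <= 7 -> 3*k < -2)).
Before the if: ((m > -3 and 2*k > 7) -> (k + 3*z <= -19 -> (r <= 9 and m != (1/2)*k + 4 and (r <= 0 -> 3*k < -2)))) and ((not (m > -3 and 2*k > 7)) -> (k + 3*z <= -7 -> (z <= 16 and m != (1/2)*k + 4 and (z <= 7 -> 3*k < -2))))
Before k := 3*m: ((m > -3 and 6*m > 7) -> (3*m + 3*z <= -19 -> (r <= 9 and (1/2)*m != -4 and (r <= 0 -> 9*m < -2)))) and ((not (m > -3 and 6*m > 7)) -> (3*m + 3*z <= -7 -> (z <= 16 and (1/2)*m != -4 and (z <= 7 -> 9*m < -2))))
Before z := k - 9: ((m > -3 and 6*m > 7) -> (3*k + 3*m <= 8 -> (r <= 9 and (1/2)*m != -4 and (r <= 0 -> 9*m < -2)))) and ((not (m > -3 and 6*m > 7)) -> (3*k + 3*m <= 20 -> (k <= 25 and (1/2)*m != -4 and (k <= 16 -> 9*m < -2))))
Answer: WP = ((m > -3 and 6*m > 7) -> (3*k + 3*m <= 8 -> (r <= 9 and (1/2)*m != -4 and (r <= 0 -> 9*m < -2)))) and ((not (m > -3 and 6*m > 7)) -> (3*k + 3*m <= 20 -> (k <= 25 and (1/2)*m != -4 and (k <= 16 -> 9*m < -2))))


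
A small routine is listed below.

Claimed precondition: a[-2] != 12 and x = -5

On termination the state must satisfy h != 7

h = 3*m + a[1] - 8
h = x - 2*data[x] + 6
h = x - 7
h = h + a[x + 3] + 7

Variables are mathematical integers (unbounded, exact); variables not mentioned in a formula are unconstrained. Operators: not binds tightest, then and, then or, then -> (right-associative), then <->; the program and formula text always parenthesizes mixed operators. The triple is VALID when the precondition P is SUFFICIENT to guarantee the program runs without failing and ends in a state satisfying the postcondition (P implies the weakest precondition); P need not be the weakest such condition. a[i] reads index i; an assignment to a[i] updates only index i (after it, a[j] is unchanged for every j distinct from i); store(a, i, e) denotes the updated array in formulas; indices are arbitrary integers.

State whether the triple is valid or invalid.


Working backward. After the program, h != 7 must hold.
Before h := h + a[x + 3] + 7: a[x + 3] + h != 0
Before h := x - 7: a[x + 3] + x != 7
Before h := x - 2*data[x] + 6: a[x + 3] + x != 7
Before h := 3*m + a[1] - 8: a[x + 3] + x != 7
The weakest precondition is a[x + 3] + x != 7.
Check whether a[-2] != 12 and x = -5 implies it.
Every state satisfying the precondition satisfies the weakest precondition: the implication holds.
Answer: valid


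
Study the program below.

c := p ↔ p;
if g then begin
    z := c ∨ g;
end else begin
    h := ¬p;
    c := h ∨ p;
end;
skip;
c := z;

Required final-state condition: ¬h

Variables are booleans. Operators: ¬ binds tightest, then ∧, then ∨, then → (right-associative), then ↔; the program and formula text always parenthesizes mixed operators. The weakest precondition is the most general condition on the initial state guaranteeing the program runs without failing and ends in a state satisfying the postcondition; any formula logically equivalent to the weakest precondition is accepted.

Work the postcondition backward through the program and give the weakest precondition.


Working backward. After the program, ¬h must hold.
Before c := z: ¬h
Before skip: ¬h
Then branch requires ¬h; else branch requires p.
Before the if: (g → (¬h)) ∧ ((¬g) → p)
Before c := p ↔ p: (g → (¬h)) ∧ ((¬g) → p)
Answer: WP = (g → (¬h)) ∧ ((¬g) → p)


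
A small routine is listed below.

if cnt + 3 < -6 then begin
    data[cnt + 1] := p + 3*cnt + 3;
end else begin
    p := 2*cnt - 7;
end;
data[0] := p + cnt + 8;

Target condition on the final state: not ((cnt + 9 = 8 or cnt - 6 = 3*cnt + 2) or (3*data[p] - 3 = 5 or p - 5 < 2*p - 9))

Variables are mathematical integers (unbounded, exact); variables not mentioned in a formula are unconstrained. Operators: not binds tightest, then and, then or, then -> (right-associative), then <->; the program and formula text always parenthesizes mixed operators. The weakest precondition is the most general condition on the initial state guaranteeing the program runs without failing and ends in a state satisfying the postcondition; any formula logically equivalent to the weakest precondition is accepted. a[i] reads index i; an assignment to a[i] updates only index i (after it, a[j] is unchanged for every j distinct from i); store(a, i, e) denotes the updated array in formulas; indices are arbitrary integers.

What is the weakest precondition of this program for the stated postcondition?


Working backward. After the program, the postcondition not ((cnt + 9 = 8 or cnt - 6 = 3*cnt + 2) or (3*data[p] - 3 = 5 or p - 5 < 2*p - 9)) must hold; in canonical form it is not (cnt = -1 or 2*cnt = -8 or 3*data[p] = 8 or p > 4).
Before data[0] := p + cnt + 8: not (cnt = -1 or 2*cnt = -8 or 3*store(data, 0, cnt + p + 8)[p] = 8 or p > 4)
Then branch requires not (cnt = -1 or 2*cnt = -8 or 3*store(store(data, cnt + 1, 3*cnt + p + 3), 0, cnt + p + 8)[p] = 8 or p > 4); else branch requires not (cnt = -1 or 2*cnt = -8 or 3*store(data, 0, 3*cnt + 1)[2*cnt - 7] = 8 or 2*cnt > 11).
Before the if: (cnt < -9 -> (not (cnt = -1 or 2*cnt = -8 or 3*store(store(data, cnt + 1, 3*cnt + p + 3), 0, cnt + p + 8)[p] = 8 or p > 4))) and ((not (cnt < -9)) -> (not (cnt = -1 or 2*cnt = -8 or 3*store(data, 0, 3*cnt + 1)[2*cnt - 7] = 8 or 2*cnt > 11)))
Answer: WP = (cnt < -9 -> (not (cnt = -1 or 2*cnt = -8 or 3*store(store(data, cnt + 1, 3*cnt + p + 3), 0, cnt + p + 8)[p] = 8 or p > 4))) and ((not (cnt < -9)) -> (not (cnt = -1 or 2*cnt = -8 or 3*store(data, 0, 3*cnt + 1)[2*cnt - 7] = 8 or 2*cnt > 11)))


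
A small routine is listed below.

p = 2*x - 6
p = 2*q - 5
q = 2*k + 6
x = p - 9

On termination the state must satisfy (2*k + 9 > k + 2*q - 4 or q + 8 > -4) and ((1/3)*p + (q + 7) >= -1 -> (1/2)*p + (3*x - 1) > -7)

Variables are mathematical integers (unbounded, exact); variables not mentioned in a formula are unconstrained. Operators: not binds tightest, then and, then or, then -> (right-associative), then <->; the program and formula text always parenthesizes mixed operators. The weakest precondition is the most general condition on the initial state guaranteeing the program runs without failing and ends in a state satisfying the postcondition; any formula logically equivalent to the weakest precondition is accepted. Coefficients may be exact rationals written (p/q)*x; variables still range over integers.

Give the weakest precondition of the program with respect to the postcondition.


Working backward. After the program, the postcondition (2*k + 9 > k + 2*q - 4 or q + 8 > -4) and ((1/3)*p + (q + 7) >= -1 -> (1/2)*p + (3*x - 1) > -7) must hold; in canonical form it is (k > 2*q - 13 or q > -12) and ((1/3)*p + q >= -8 -> (1/2)*p + 3*x > -6).
Before x := p - 9: (k > 2*q - 13 or q > -12) and ((1/3)*p + q >= -8 -> (7/2)*p > 21)
Before q := 2*k + 6: (3*k < 1 or 2*k > -18) and (2*k + (1/3)*p >= -14 -> (7/2)*p > 21)
Before p := 2*q - 5: (3*k < 1 or 2*k > -18) and (2*k + (2/3)*q >= -37/3 -> 7*q > 77/2)
Before p := 2*x - 6: (3*k < 1 or 2*k > -18) and (2*k + (2/3)*q >= -37/3 -> 7*q > 77/2)
Answer: WP = (3*k < 1 or 2*k > -18) and (2*k + (2/3)*q >= -37/3 -> 7*q > 77/2)


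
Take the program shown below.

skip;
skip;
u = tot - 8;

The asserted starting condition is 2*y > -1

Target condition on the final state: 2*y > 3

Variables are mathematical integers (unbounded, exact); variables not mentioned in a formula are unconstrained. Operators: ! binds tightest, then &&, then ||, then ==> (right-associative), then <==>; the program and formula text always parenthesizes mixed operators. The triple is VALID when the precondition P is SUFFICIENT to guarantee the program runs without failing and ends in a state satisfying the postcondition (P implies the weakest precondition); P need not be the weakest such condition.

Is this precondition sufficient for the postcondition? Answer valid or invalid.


Working backward. After the program, 2*y > 3 must hold.
Before u := tot - 8: 2*y > 3
Before skip: 2*y > 3
Before skip: 2*y > 3
The weakest precondition is 2*y > 3.
Check whether 2*y > -1 implies it.
Countermodel: at the initial state y = 0, the precondition holds but the weakest precondition fails.
Answer: invalid


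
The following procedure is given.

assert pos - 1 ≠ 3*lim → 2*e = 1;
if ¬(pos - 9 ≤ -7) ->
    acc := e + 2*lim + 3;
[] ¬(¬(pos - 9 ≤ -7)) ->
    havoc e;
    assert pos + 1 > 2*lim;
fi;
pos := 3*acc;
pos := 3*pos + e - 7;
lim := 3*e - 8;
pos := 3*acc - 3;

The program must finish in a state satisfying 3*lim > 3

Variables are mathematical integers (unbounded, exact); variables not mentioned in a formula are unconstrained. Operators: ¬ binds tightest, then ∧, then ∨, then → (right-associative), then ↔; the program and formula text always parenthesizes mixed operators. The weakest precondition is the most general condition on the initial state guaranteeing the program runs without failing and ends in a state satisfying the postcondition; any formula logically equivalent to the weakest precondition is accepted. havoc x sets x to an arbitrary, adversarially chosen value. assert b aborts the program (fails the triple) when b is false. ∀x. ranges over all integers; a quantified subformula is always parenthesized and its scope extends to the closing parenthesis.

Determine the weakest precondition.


Working backward. After the program, 3*lim > 3 must hold.
Before pos := 3*acc - 3: 3*lim > 3
Before lim := 3*e - 8: 9*e > 27
Before pos := 3*pos + e - 7: 9*e > 27
Before pos := 3*acc: 9*e > 27
Then branch requires 9*e > 27; else branch requires ∀e_1. (pos > 2*lim - 1 ∧ 9*e_1 > 27).
Before the if: ((¬(pos ≤ 2)) → 9*e > 27) ∧ (pos ≤ 2 → (∀e_1. (pos > 2*lim - 1 ∧ 9*e_1 > 27)))
Before assert pos - 1 ≠ 3*lim → 2*e = 1: (pos ≠ 3*lim + 1 → 2*e = 1) ∧ ((¬(pos ≤ 2)) → 9*e > 27) ∧ (pos ≤ 2 → (∀e_1. (pos > 2*lim - 1 ∧ 9*e_1 > 27)))
Answer: WP = (pos ≠ 3*lim + 1 → 2*e = 1) ∧ ((¬(pos ≤ 2)) → 9*e > 27) ∧ (pos ≤ 2 → (∀e_1. (pos > 2*lim - 1 ∧ 9*e_1 > 27)))


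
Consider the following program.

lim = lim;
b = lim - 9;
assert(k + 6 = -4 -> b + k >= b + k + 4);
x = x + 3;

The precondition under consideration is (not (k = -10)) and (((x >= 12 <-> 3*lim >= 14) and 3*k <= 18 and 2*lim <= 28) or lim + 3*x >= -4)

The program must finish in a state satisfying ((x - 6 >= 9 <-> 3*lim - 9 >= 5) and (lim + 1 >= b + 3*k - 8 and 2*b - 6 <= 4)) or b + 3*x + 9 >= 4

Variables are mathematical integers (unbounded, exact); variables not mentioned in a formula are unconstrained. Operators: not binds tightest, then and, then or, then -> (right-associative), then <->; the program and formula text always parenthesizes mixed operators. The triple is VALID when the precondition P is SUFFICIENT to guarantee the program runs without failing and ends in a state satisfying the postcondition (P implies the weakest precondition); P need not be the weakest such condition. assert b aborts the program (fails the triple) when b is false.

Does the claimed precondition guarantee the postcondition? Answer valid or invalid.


Working backward. After the program, the postcondition ((x - 6 >= 9 <-> 3*lim - 9 >= 5) and (lim + 1 >= b + 3*k - 8 and 2*b - 6 <= 4)) or b + 3*x + 9 >= 4 must hold; in canonical form it is ((x >= 15 <-> 3*lim >= 14) and lim >= b + 3*k - 9 and 2*b <= 10) or b + 3*x >= -5.
Before x := x + 3: ((x >= 12 <-> 3*lim >= 14) and lim >= b + 3*k - 9 and 2*b <= 10) or b + 3*x >= -14
Before assert k + 6 = -4 -> b + k >= b + k + 4: (not (k = -10)) and (((x >= 12 <-> 3*lim >= 14) and lim >= b + 3*k - 9 and 2*b <= 10) or b + 3*x >= -14)
Before b := lim - 9: (not (k = -10)) and (((x >= 12 <-> 3*lim >= 14) and 3*k <= 18 and 2*lim <= 28) or lim + 3*x >= -5)
Before lim := lim: (not (k = -10)) and (((x >= 12 <-> 3*lim >= 14) and 3*k <= 18 and 2*lim <= 28) or lim + 3*x >= -5)
The weakest precondition is (not (k = -10)) and (((x >= 12 <-> 3*lim >= 14) and 3*k <= 18 and 2*lim <= 28) or lim + 3*x >= -5).
Check whether (not (k = -10)) and (((x >= 12 <-> 3*lim >= 14) and 3*k <= 18 and 2*lim <= 28) or lim + 3*x >= -4) implies it.
Every state satisfying the precondition satisfies the weakest precondition: the implication holds.
Answer: valid


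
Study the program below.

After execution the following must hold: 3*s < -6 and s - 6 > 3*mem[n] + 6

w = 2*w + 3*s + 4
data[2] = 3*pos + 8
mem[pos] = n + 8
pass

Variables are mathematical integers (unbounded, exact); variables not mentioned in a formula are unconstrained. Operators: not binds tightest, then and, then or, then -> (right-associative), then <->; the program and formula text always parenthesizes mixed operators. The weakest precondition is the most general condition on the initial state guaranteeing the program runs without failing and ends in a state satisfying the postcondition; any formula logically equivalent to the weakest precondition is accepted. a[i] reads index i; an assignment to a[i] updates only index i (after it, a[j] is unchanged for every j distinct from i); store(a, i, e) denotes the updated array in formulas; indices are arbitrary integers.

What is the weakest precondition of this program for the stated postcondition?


Working backward. After the program, the postcondition 3*s < -6 and s - 6 > 3*mem[n] + 6 must hold; in canonical form it is 3*s < -6 and s > 3*mem[n] + 12.
Before skip: 3*s < -6 and s > 3*mem[n] + 12
Before mem[pos] := n + 8: 3*s < -6 and s > 3*store(mem, pos, n + 8)[n] + 12
Before data[2] := 3*pos + 8: 3*s < -6 and s > 3*store(mem, pos, n + 8)[n] + 12
Before w := 2*w + 3*s + 4: 3*s < -6 and s > 3*store(mem, pos, n + 8)[n] + 12
Answer: WP = 3*s < -6 and s > 3*store(mem, pos, n + 8)[n] + 12


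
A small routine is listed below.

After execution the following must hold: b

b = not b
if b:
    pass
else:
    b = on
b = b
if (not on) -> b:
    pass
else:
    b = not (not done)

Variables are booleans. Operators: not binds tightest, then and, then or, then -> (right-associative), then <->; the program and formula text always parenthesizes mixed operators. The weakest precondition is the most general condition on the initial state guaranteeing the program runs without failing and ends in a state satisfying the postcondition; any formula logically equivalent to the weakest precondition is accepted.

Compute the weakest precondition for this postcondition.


Working backward. After the program, b must hold.
Then branch requires b; else branch requires done.
Before the if: (((not on) -> b) -> b) and ((not ((not on) -> b)) -> done)
Before b := b: (((not on) -> b) -> b) and ((not ((not on) -> b)) -> done)
Then branch requires (((not on) -> b) -> b) and ((not ((not on) -> b)) -> done); else branch requires (((not on) -> on) -> on) and ((not ((not on) -> on)) -> done).
Before the if: (b -> ((((not on) -> b) -> b) and ((not ((not on) -> b)) -> done))) and ((not b) -> ((((not on) -> on) -> on) and ((not ((not on) -> on)) -> done)))
Before b := not b: ((not b) -> ((((not on) -> (not b)) -> (not b)) and ((not ((not on) -> (not b))) -> done))) and (b -> ((((not on) -> on) -> on) and ((not ((not on) -> on)) -> done)))
Answer: WP = ((not b) -> ((((not on) -> (not b)) -> (not b)) and ((not ((not on) -> (not b))) -> done))) and (b -> ((((not on) -> on) -> on) and ((not ((not on) -> on)) -> done)))


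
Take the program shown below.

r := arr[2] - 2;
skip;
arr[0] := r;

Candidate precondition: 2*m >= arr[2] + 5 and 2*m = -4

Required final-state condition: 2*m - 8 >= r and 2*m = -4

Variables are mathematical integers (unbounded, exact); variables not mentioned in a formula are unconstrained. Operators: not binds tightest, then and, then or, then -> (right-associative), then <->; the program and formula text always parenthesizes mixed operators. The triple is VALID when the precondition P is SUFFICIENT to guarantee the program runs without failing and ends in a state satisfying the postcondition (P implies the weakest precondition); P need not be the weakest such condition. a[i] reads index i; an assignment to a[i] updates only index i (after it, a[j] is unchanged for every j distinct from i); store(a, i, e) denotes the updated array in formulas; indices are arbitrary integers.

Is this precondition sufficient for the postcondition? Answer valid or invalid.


Working backward. After the program, the postcondition 2*m - 8 >= r and 2*m = -4 must hold; in canonical form it is 2*m >= r + 8 and 2*m = -4.
Before arr[0] := r: 2*m >= r + 8 and 2*m = -4
Before skip: 2*m >= r + 8 and 2*m = -4
Before r := arr[2] - 2: 2*m >= arr[2] + 6 and 2*m = -4
The weakest precondition is 2*m >= arr[2] + 6 and 2*m = -4.
Check whether 2*m >= arr[2] + 5 and 2*m = -4 implies it.
Countermodel: at the initial state arr = {[2] = -9, elsewhere -9}, m = -2, the precondition holds but the weakest precondition fails.
Answer: invalid


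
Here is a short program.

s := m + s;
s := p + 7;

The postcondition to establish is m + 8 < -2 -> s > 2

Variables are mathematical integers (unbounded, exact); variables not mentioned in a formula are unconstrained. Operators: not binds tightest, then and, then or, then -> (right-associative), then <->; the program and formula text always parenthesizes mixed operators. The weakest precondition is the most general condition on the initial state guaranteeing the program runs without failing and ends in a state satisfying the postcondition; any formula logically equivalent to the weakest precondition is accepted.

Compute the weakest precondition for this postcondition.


Working backward. After the program, the postcondition m + 8 < -2 -> s > 2 must hold; in canonical form it is m < -10 -> s > 2.
Before s := p + 7: m < -10 -> p > -5
Before s := m + s: m < -10 -> p > -5
Answer: WP = m < -10 -> p > -5


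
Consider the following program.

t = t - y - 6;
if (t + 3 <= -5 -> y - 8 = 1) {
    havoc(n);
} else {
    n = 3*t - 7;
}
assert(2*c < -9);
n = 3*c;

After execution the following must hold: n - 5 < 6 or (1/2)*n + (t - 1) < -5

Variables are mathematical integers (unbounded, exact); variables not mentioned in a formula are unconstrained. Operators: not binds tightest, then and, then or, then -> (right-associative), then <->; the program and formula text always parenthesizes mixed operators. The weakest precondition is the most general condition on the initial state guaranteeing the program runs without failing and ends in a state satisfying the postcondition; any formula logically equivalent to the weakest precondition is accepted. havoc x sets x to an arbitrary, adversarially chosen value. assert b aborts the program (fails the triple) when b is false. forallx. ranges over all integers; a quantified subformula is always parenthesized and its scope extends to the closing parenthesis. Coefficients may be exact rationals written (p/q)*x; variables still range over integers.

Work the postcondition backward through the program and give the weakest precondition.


Working backward. After the program, the postcondition n - 5 < 6 or (1/2)*n + (t - 1) < -5 must hold; in canonical form it is n < 11 or (1/2)*n + t < -4.
Before n := 3*c: 3*c < 11 or (3/2)*c + t < -4
Before assert 2*c < -9: 2*c < -9 and (3*c < 11 or (3/2)*c + t < -4)
Then branch requires 2*c < -9 and (3*c < 11 or (3/2)*c + t < -4); else branch requires 2*c < -9 and (3*c < 11 or (3/2)*c + t < -4).
Before the if: ((t <= -8 -> y = 9) -> (2*c < -9 and (3*c < 11 or (3/2)*c + t < -4))) and ((not (t <= -8 -> y = 9)) -> (2*c < -9 and (3*c < 11 or (3/2)*c + t < -4)))
Before t := t - y - 6: ((t <= y - 2 -> y = 9) -> (2*c < -9 and (3*c < 11 or (3/2)*c + t < y + 2))) and ((not (t <= y - 2 -> y = 9)) -> (2*c < -9 and (3*c < 11 or (3/2)*c + t < y + 2)))
Answer: WP = ((t <= y - 2 -> y = 9) -> (2*c < -9 and (3*c < 11 or (3/2)*c + t < y + 2))) and ((not (t <= y - 2 -> y = 9)) -> (2*c < -9 and (3*c < 11 or (3/2)*c + t < y + 2)))


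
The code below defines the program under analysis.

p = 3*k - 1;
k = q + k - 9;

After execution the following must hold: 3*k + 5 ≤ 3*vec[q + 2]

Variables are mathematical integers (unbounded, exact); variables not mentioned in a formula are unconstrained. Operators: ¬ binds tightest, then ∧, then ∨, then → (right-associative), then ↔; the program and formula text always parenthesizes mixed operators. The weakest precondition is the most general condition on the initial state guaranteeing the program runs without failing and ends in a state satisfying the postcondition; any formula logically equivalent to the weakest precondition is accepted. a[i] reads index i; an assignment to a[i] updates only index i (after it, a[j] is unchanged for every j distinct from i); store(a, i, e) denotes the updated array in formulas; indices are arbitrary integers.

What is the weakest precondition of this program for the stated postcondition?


Working backward. After the program, the postcondition 3*k + 5 ≤ 3*vec[q + 2] must hold; in canonical form it is 3*k ≤ 3*vec[q + 2] - 5.
Before k := q + k - 9: 3*k + 3*q ≤ 3*vec[q + 2] + 22
Before p := 3*k - 1: 3*k + 3*q ≤ 3*vec[q + 2] + 22
Answer: WP = 3*k + 3*q ≤ 3*vec[q + 2] + 22


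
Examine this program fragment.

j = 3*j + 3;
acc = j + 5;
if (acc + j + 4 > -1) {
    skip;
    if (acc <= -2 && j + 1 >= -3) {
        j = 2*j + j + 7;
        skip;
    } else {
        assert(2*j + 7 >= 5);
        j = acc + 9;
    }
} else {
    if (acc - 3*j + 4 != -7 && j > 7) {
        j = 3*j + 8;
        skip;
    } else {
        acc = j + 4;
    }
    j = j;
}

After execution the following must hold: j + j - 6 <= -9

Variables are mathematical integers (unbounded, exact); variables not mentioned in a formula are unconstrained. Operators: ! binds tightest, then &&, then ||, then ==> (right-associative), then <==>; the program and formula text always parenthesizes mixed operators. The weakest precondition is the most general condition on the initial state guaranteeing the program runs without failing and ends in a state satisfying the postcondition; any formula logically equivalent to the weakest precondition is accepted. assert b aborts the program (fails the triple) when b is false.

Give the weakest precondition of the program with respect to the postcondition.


Working backward. After the program, the postcondition j + j - 6 <= -9 must hold; in canonical form it is 2*j <= -3.
Then branch requires ((acc <= -2 && j >= -4) ==> 6*j <= -17) && ((!(acc <= -2 && j >= -4)) ==> (2*j >= -2 && 2*acc <= -21)); else branch requires ((acc != 3*j - 11 && j > 7) ==> 6*j <= -19) && ((!(acc != 3*j - 11 && j > 7)) ==> 2*j <= -3).
Before the if: (acc + j > -5 ==> (((acc <= -2 && j >= -4) ==> 6*j <= -17) && ((!(acc <= -2 && j >= -4)) ==> (2*j >= -2 && 2*acc <= -21)))) && ((!(acc + j > -5)) ==> (((acc != 3*j - 11 && j > 7) ==> 6*j <= -19) && ((!(acc != 3*j - 11 && j > 7)) ==> 2*j <= -3)))
Before acc := j + 5: (2*j > -10 ==> (((j <= -7 && j >= -4) ==> 6*j <= -17) && ((!(j <= -7 && j >= -4)) ==> (2*j >= -2 && 2*j <= -31)))) && ((!(2*j > -10)) ==> (((2*j != 16 && j > 7) ==> 6*j <= -19) && ((!(2*j != 16 && j > 7)) ==> 2*j <= -3)))
Before j := 3*j + 3: (6*j > -16 ==> (((3*j <= -10 && 3*j >= -7) ==> 18*j <= -35) && ((!(3*j <= -10 && 3*j >= -7)) ==> (6*j >= -8 && 6*j <= -37)))) && ((!(6*j > -16)) ==> (((6*j != 10 && 3*j > 4) ==> 18*j <= -37) && ((!(6*j != 10 && 3*j > 4)) ==> 6*j <= -9)))
Answer: WP = (6*j > -16 ==> (((3*j <= -10 && 3*j >= -7) ==> 18*j <= -35) && ((!(3*j <= -10 && 3*j >= -7)) ==> (6*j >= -8 && 6*j <= -37)))) && ((!(6*j > -16)) ==> (((6*j != 10 && 3*j > 4) ==> 18*j <= -37) && ((!(6*j != 10 && 3*j > 4)) ==> 6*j <= -9)))


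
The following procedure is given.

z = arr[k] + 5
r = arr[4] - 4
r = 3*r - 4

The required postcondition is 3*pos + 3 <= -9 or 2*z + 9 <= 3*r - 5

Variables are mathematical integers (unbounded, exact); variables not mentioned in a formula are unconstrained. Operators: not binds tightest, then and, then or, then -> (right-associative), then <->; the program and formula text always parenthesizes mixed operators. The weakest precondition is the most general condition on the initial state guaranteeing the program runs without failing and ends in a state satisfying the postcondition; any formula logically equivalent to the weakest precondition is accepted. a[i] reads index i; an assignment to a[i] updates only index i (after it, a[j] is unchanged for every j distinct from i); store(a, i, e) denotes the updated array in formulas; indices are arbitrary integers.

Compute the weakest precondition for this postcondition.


Working backward. After the program, the postcondition 3*pos + 3 <= -9 or 2*z + 9 <= 3*r - 5 must hold; in canonical form it is 3*pos <= -12 or 2*z <= 3*r - 14.
Before r := 3*r - 4: 3*pos <= -12 or 2*z <= 9*r - 26
Before r := arr[4] - 4: 3*pos <= -12 or 2*z <= 9*arr[4] - 62
Before z := arr[k] + 5: 3*pos <= -12 or 2*arr[k] <= 9*arr[4] - 72
Answer: WP = 3*pos <= -12 or 2*arr[k] <= 9*arr[4] - 72


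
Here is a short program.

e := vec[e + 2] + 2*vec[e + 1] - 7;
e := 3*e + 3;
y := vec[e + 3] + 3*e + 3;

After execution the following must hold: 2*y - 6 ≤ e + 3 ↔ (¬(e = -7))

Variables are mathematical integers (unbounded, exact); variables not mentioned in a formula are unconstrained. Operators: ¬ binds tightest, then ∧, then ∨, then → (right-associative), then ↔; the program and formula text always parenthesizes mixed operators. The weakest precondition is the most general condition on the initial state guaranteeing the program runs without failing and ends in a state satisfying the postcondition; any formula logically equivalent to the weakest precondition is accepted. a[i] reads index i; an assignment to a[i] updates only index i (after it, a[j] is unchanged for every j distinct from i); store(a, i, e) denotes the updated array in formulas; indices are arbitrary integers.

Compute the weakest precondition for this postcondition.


Working backward. After the program, the postcondition 2*y - 6 ≤ e + 3 ↔ (¬(e = -7)) must hold; in canonical form it is 2*y ≤ e + 9 ↔ (¬(e = -7)).
Before y := vec[e + 3] + 3*e + 3: 2*vec[e + 3] + 5*e ≤ 3 ↔ (¬(e = -7))
Before e := 3*e + 3: 2*vec[3*e + 6] + 15*e ≤ -12 ↔ (¬(3*e = -10))
Before e := vec[e + 2] + 2*vec[e + 1] - 7: 30*vec[e + 1] + 15*vec[e + 2] + 2*vec[6*vec[e + 1] + 3*vec[e + 2] - 15] ≤ 93 ↔ (¬(6*vec[e + 1] + 3*vec[e + 2] = 11))
Answer: WP = 30*vec[e + 1] + 15*vec[e + 2] + 2*vec[6*vec[e + 1] + 3*vec[e + 2] - 15] ≤ 93 ↔ (¬(6*vec[e + 1] + 3*vec[e + 2] = 11))


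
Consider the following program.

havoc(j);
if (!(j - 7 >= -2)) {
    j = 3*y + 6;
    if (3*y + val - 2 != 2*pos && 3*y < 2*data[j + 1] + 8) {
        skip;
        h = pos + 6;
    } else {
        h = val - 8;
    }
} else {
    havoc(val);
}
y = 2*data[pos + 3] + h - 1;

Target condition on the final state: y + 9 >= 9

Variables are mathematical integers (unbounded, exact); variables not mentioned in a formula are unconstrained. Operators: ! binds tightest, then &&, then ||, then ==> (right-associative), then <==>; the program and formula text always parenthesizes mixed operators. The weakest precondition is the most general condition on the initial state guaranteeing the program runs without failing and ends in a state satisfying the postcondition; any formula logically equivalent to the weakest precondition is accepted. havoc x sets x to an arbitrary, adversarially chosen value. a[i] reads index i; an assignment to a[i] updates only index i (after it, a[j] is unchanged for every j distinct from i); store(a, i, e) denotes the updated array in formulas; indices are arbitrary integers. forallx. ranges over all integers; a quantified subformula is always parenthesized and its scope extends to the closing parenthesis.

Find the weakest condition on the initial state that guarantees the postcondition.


Working backward. After the program, the postcondition y + 9 >= 9 must hold; in canonical form it is y >= 0.
Before y := 2*data[pos + 3] + h - 1: 2*data[pos + 3] + h >= 1
Then branch requires ((val + 3*y != 2*pos + 2 && 3*y < 2*data[3*y + 7] + 8) ==> 2*data[pos + 3] + pos >= -5) && ((!(val + 3*y != 2*pos + 2 && 3*y < 2*data[3*y + 7] + 8)) ==> 2*data[pos + 3] + val >= 9); else branch requires 2*data[pos + 3] + h >= 1.
Before the if: ((!(j >= 5)) ==> (((val + 3*y != 2*pos + 2 && 3*y < 2*data[3*y + 7] + 8) ==> 2*data[pos + 3] + pos >= -5) && ((!(val + 3*y != 2*pos + 2 && 3*y < 2*data[3*y + 7] + 8)) ==> 2*data[pos + 3] + val >= 9))) && (j >= 5 ==> 2*data[pos + 3] + h >= 1)
Before havoc j: forall j_1. (((!(j_1 >= 5)) ==> (((val + 3*y != 2*pos + 2 && 3*y < 2*data[3*y + 7] + 8) ==> 2*data[pos + 3] + pos >= -5) && ((!(val + 3*y != 2*pos + 2 && 3*y < 2*data[3*y + 7] + 8)) ==> 2*data[pos + 3] + val >= 9))) && (j_1 >= 5 ==> 2*data[pos + 3] + h >= 1))
Answer: WP = forall j_1. (((!(j_1 >= 5)) ==> (((val + 3*y != 2*pos + 2 && 3*y < 2*data[3*y + 7] + 8) ==> 2*data[pos + 3] + pos >= -5) && ((!(val + 3*y != 2*pos + 2 && 3*y < 2*data[3*y + 7] + 8)) ==> 2*data[pos + 3] + val >= 9))) && (j_1 >= 5 ==> 2*data[pos + 3] + h >= 1))


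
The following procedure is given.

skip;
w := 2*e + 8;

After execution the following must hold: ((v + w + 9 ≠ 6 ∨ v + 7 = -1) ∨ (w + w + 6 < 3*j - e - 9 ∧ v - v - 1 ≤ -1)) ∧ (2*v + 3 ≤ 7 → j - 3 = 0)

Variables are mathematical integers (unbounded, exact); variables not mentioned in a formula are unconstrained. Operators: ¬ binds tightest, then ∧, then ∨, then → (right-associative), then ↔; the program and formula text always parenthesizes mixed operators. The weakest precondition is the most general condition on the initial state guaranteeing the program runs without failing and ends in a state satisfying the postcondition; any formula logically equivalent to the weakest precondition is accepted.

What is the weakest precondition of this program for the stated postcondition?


Working backward. After the program, the postcondition ((v + w + 9 ≠ 6 ∨ v + 7 = -1) ∨ (w + w + 6 < 3*j - e - 9 ∧ v - v - 1 ≤ -1)) ∧ (2*v + 3 ≤ 7 → j - 3 = 0) must hold; in canonical form it is (v + w ≠ -3 ∨ v = -8 ∨ e + 2*w < 3*j - 15) ∧ (2*v ≤ 4 → j = 3).
Before w := 2*e + 8: (2*e + v ≠ -11 ∨ v = -8 ∨ 5*e < 3*j - 31) ∧ (2*v ≤ 4 → j = 3)
Before skip: (2*e + v ≠ -11 ∨ v = -8 ∨ 5*e < 3*j - 31) ∧ (2*v ≤ 4 → j = 3)
Answer: WP = (2*e + v ≠ -11 ∨ v = -8 ∨ 5*e < 3*j - 31) ∧ (2*v ≤ 4 → j = 3)


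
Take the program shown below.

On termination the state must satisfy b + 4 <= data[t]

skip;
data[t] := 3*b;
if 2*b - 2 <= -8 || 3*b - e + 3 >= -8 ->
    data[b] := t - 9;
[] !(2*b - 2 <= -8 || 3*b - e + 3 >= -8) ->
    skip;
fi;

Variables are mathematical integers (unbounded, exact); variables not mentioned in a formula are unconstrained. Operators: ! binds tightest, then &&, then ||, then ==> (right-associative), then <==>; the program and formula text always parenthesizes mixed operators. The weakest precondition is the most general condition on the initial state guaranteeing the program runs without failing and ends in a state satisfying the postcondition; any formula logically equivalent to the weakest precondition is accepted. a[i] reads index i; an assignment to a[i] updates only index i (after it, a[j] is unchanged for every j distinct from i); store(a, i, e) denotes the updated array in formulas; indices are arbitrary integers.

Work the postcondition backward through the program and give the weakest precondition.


Working backward. After the program, the postcondition b + 4 <= data[t] must hold; in canonical form it is b <= data[t] - 4.
Then branch requires b <= store(data, b, t - 9)[t] - 4; else branch requires b <= data[t] - 4.
Before the if: ((2*b <= -6 || 3*b >= e - 11) ==> b <= store(data, b, t - 9)[t] - 4) && ((!(2*b <= -6 || 3*b >= e - 11)) ==> b <= data[t] - 4)
Before data[t] := 3*b: ((2*b <= -6 || 3*b >= e - 11) ==> b <= store(store(data, t, 3*b), b, t - 9)[t] - 4) && ((!(2*b <= -6 || 3*b >= e - 11)) ==> b <= store(data, t, 3*b)[t] - 4)
Before skip: ((2*b <= -6 || 3*b >= e - 11) ==> b <= store(store(data, t, 3*b), b, t - 9)[t] - 4) && ((!(2*b <= -6 || 3*b >= e - 11)) ==> b <= store(data, t, 3*b)[t] - 4)
Answer: WP = ((2*b <= -6 || 3*b >= e - 11) ==> b <= store(store(data, t, 3*b), b, t - 9)[t] - 4) && ((!(2*b <= -6 || 3*b >= e - 11)) ==> b <= store(data, t, 3*b)[t] - 4)


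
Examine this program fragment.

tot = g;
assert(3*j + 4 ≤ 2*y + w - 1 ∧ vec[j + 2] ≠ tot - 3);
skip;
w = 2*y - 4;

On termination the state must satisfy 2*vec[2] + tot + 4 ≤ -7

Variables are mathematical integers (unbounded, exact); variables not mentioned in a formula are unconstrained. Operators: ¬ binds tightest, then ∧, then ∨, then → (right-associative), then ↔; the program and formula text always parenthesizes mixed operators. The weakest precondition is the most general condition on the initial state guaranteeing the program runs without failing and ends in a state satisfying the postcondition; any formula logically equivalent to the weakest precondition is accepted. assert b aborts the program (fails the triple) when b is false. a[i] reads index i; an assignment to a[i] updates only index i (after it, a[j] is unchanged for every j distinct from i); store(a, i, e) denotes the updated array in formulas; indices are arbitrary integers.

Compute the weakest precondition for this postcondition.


Working backward. After the program, the postcondition 2*vec[2] + tot + 4 ≤ -7 must hold; in canonical form it is 2*vec[2] + tot ≤ -11.
Before w := 2*y - 4: 2*vec[2] + tot ≤ -11
Before skip: 2*vec[2] + tot ≤ -11
Before assert 3*j + 4 ≤ 2*y + w - 1 ∧ vec[j + 2] ≠ tot - 3: 3*j ≤ w + 2*y - 5 ∧ vec[j + 2] ≠ tot - 3 ∧ 2*vec[2] + tot ≤ -11
Before tot := g: 3*j ≤ w + 2*y - 5 ∧ vec[j + 2] ≠ g - 3 ∧ 2*vec[2] + g ≤ -11
Answer: WP = 3*j ≤ w + 2*y - 5 ∧ vec[j + 2] ≠ g - 3 ∧ 2*vec[2] + g ≤ -11


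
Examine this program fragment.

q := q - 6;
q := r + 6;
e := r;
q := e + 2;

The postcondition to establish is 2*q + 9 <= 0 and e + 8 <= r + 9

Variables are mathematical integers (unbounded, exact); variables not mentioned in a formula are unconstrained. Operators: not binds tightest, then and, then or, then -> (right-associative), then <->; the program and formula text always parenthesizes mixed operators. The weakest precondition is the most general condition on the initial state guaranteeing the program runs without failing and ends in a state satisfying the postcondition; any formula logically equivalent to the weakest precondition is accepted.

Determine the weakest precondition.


Working backward. After the program, the postcondition 2*q + 9 <= 0 and e + 8 <= r + 9 must hold; in canonical form it is 2*q <= -9 and e <= r + 1.
Before q := e + 2: 2*e <= -13 and e <= r + 1
Before e := r: 2*r <= -13
Before q := r + 6: 2*r <= -13
Before q := q - 6: 2*r <= -13
Answer: WP = 2*r <= -13
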